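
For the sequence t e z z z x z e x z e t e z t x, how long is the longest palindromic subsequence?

Using dp[i][j] = 2 + dp[i+1][j−1] if the ends match, else max(dp[i+1][j], dp[i][j−1]):
dp[1][16] = 9. A witness is tzzxexzzt at positions 1,3,5,6,8,9,10,14,15.

9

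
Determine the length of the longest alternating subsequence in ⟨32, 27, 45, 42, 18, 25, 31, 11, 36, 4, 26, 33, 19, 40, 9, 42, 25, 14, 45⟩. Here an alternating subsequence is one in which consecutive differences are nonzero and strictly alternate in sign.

15

Track the best alternating length ending on an up-step vs a down-step at each position: up/down = 1/1, 1/2, 3/1, 3/4, 1/4, 5/4, 5/4, 1/6, 7/4, 1/8, 9/8, 9/8, 9/10, 11/4, 9/12, 13/4, 13/14, 13/14, 15/1.
The maximum over both is 15; one such subsequence is 32, 27, 45, 18, 25, 11, 36, 4, 26, 19, 40, 9, 42, 25, 45.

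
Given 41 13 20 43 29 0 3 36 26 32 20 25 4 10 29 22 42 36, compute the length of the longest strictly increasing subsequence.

One longest increasing subsequence is 0, 3, 20, 25, 29, 42 (positions 6,7,11,12,15,17), of length 6; no longer one exists.

6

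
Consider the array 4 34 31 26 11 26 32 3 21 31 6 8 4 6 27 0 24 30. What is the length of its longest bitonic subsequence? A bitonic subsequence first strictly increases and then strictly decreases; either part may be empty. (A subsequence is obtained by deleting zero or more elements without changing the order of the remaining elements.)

Let inc[i] be the LIS ending at i and dec[i] the longest strictly decreasing subsequence starting at i. inc = [1, 2, 2, 2, 2, 3, 4, 1, 3, 4, 2, 3, 2, 3, 4, 1, 4, 5], dec = [3, 7, 6, 5, 4, 5, 5, 2, 4, 4, 3, 3, 2, 2, 2, 1, 1, 1].
max_i inc[i]+dec[i]−1 = 8, with one witness 4, 34, 31, 26, 21, 8, 6, 0.

8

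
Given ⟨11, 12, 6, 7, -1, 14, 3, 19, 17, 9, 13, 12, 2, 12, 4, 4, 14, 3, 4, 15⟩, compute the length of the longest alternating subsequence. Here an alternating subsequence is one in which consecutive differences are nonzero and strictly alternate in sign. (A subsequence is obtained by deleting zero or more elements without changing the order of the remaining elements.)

16

Track the best alternating length ending on an up-step vs a down-step at each position: up/down = 1/1, 2/1, 1/3, 4/3, 1/5, 6/1, 6/7, 8/1, 8/9, 8/9, 10/9, 10/11, 6/11, 12/11, 12/13, 12/13, 14/9, 12/15, 16/15, 16/9.
The maximum over both is 16; one such subsequence is 11, 12, 6, 7, -1, 14, 3, 19, 9, 13, 2, 12, 4, 14, 3, 4.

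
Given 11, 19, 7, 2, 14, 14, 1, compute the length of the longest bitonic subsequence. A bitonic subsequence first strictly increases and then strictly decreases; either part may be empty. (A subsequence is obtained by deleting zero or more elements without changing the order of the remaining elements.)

One longest bitonic subsequence is 11, 19, 7, 2, 1 (positions 1,2,3,4,7): it rises to 19 then falls. Length 5 is optimal.

5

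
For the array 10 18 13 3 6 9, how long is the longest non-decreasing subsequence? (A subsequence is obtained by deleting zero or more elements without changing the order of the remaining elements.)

One longest non-decreasing subsequence is 3, 6, 9 (positions 4,5,6), of length 3; no longer one exists.

3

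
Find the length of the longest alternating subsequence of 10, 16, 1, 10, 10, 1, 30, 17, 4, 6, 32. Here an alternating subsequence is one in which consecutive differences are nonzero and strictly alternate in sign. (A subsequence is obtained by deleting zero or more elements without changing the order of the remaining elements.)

Track the best alternating length ending on an up-step vs a down-step at each position: up/down = 1/1, 2/1, 1/3, 4/3, 4/3, 1/5, 6/1, 6/7, 6/7, 8/7, 8/1.
The maximum over both is 8; one such subsequence is 10, 16, 1, 10, 1, 30, 4, 6.

8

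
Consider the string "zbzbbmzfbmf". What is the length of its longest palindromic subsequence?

One longest palindromic subsequence is bzbbzb (positions 2,3,4,5,7,9); it reads the same forward and backward, and the interval DP gives dp[1][11] = 6.

6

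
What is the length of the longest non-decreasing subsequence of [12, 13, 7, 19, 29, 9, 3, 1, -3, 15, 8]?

4

Let dp[i] be the longest non-decreasing subsequence ending at position i. Then dp = [1, 2, 1, 3, 4, 2, 1, 1, 1, 3, 2].
The maximum is 4; one witness is 12, 13, 19, 29 at positions 1,2,4,5.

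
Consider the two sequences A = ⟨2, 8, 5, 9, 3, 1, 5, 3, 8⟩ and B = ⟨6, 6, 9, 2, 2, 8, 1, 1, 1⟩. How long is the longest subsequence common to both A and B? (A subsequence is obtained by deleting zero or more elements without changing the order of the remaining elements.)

3

Backtracking the LCS table gives one alignment: 2 (A1,B5) → 8 (A2,B6) → 1 (A6,B9).
So the longest common subsequence has length 3.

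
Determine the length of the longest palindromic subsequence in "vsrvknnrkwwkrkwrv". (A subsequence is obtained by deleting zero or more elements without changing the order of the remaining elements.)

One longest palindromic subsequence is vrkrkwwkrkrv (positions 1,3,5,8,9,10,11,12,13,14,16,17); it reads the same forward and backward, and the interval DP gives dp[1][17] = 12.

12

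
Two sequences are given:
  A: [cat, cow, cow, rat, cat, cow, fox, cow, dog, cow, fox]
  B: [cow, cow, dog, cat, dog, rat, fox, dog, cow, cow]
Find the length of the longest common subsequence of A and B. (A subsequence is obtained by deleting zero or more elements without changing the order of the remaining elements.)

6

A longest common subsequence is cow, cow, rat, fox, cow, cow (length 6); the LCS DP confirms no longer common subsequence exists.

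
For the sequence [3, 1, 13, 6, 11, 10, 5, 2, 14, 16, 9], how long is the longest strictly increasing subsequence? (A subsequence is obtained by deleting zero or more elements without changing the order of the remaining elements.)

5

One longest increasing subsequence is 3, 6, 11, 14, 16 (positions 1,4,5,9,10), of length 5; no longer one exists.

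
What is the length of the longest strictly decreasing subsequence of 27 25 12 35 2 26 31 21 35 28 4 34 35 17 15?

One longest decreasing subsequence is 27, 25, 21, 17, 15 (positions 1,2,8,14,15), of length 5; no longer one exists.

5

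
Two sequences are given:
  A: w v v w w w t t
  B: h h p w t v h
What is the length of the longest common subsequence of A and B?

2

A longest common subsequence is wv (length 2); the LCS DP confirms no longer common subsequence exists.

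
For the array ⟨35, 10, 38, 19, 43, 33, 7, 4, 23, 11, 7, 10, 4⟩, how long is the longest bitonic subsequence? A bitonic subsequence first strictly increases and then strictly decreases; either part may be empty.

One longest bitonic subsequence is 35, 38, 43, 33, 23, 11, 10, 4 (positions 1,3,5,6,9,10,12,13): it rises to 43 then falls. Length 8 is optimal.

8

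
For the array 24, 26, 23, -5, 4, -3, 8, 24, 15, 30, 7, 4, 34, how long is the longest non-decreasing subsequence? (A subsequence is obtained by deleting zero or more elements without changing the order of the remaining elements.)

6

Let dp[i] be the longest non-decreasing subsequence ending at position i. Then dp = [1, 2, 1, 1, 2, 2, 3, 4, 4, 5, 3, 3, 6].
The maximum is 6; one witness is -5, 4, 8, 24, 30, 34 at positions 4,5,7,8,10,13.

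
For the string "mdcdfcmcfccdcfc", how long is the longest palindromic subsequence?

9

Using dp[i][j] = 2 + dp[i+1][j−1] if the ends match, else max(dp[i+1][j], dp[i][j−1]):
dp[1][15] = 9. A witness is cfcccccfc at positions 3,5,6,8,10,11,13,14,15.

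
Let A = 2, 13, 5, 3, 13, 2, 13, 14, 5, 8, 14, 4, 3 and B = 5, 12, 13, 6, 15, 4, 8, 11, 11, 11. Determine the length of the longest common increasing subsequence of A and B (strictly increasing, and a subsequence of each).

2

For each value that appears in both, track the longest common increasing run ending there.
The best achievable length is 2; one witness is 5, 13 (A-positions 3,5, B-positions 1,3).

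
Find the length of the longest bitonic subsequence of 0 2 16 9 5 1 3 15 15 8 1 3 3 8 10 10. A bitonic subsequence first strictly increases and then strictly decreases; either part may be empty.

Let inc[i] be the LIS ending at i and dec[i] the longest strictly decreasing subsequence starting at i. inc = [1, 2, 3, 3, 3, 2, 3, 4, 4, 4, 2, 3, 3, 4, 5, 5], dec = [1, 2, 5, 4, 3, 1, 2, 3, 3, 2, 1, 1, 1, 1, 1, 1].
max_i inc[i]+dec[i]−1 = 7, with one witness 0, 2, 16, 9, 5, 3, 1.

7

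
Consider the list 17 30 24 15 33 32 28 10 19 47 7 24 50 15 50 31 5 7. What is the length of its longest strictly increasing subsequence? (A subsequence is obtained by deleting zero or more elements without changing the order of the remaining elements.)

Let dp[i] be the longest increasing subsequence ending at position i. Then dp = [1, 2, 2, 1, 3, 3, 3, 1, 2, 4, 1, 3, 5, 2, 5, 4, 1, 2].
The maximum is 5; one witness is 17, 30, 33, 47, 50 at positions 1,2,5,10,13.

5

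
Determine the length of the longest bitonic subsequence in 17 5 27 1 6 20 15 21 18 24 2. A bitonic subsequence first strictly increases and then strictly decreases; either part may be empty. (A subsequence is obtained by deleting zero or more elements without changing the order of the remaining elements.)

6

One longest bitonic subsequence is 5, 6, 20, 21, 18, 2 (positions 2,5,6,8,9,11): it rises to 21 then falls. Length 6 is optimal.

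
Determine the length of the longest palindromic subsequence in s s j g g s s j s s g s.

Using dp[i][j] = 2 + dp[i+1][j−1] if the ends match, else max(dp[i+1][j], dp[i][j−1]):
dp[1][12] = 9. A witness is sgssjssgs at positions 1,4,6,7,8,9,10,11,12.

9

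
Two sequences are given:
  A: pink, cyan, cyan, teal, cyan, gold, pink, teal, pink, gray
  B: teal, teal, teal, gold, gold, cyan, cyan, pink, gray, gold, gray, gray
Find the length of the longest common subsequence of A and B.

4

Backtracking the LCS table gives one alignment: cyan (A2,B6) → cyan (A3,B7) → gold (A6,B10) → gray (A10,B12).
So the longest common subsequence has length 4.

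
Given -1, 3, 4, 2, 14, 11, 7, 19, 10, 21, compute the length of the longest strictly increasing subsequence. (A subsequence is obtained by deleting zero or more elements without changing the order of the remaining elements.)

Scanning left to right, the best length ending at each element is: -1→1, 3→2, 4→3, 2→2, 14→4, 11→4, 7→4, 19→5, 10→5, 21→6.
So the longest increasing subsequence has length 6, e.g. -1, 3, 4, 14, 19, 21.

6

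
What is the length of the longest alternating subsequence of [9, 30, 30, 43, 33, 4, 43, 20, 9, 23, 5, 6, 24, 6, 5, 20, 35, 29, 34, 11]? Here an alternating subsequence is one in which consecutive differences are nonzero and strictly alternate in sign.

13

Track the best alternating length ending on an up-step vs a down-step at each position: up/down = 1/1, 2/1, 2/1, 2/1, 2/3, 1/3, 4/1, 4/5, 4/5, 6/5, 4/7, 8/7, 8/5, 8/9, 4/9, 10/9, 10/5, 10/11, 12/11, 10/13.
The maximum over both is 13; one such subsequence is 9, 43, 33, 43, 20, 23, 5, 24, 6, 35, 29, 34, 11.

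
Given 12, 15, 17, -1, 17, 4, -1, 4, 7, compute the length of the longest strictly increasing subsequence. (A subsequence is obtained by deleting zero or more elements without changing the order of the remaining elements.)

3

Scanning left to right, the best length ending at each element is: 12→1, 15→2, 17→3, -1→1, 17→3, 4→2, -1→1, 4→2, 7→3.
So the longest increasing subsequence has length 3, e.g. 12, 15, 17.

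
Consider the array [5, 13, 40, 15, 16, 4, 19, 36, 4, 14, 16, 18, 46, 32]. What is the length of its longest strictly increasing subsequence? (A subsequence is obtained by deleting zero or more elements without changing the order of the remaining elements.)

7

Let dp[i] be the longest increasing subsequence ending at position i. Then dp = [1, 2, 3, 3, 4, 1, 5, 6, 1, 3, 4, 5, 7, 6].
The maximum is 7; one witness is 5, 13, 15, 16, 19, 36, 46 at positions 1,2,4,5,7,8,13.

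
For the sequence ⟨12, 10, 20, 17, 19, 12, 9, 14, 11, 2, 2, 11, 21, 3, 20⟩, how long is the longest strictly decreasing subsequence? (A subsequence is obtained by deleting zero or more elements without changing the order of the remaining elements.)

Scanning left to right, the best length ending at each element is: 12→1, 10→2, 20→1, 17→2, 19→2, 12→3, 9→4, 14→3, 11→4, 2→5, 2→5, 11→4, 21→1, 3→5, 20→2.
So the longest decreasing subsequence has length 5, e.g. 20, 17, 12, 9, 2.

5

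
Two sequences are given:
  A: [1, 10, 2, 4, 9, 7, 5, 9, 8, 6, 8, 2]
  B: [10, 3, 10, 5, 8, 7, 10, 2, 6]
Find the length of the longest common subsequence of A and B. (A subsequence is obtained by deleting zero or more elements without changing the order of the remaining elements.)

Backtracking the LCS table gives one alignment: 10 (A2,B3) → 5 (A7,B4) → 8 (A9,B5) → 6 (A10,B9).
So the longest common subsequence has length 4.

4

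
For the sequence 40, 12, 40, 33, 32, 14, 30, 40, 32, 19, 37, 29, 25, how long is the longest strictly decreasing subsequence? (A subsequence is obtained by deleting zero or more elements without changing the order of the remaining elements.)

Scanning left to right, the best length ending at each element is: 40→1, 12→2, 40→1, 33→2, 32→3, 14→4, 30→4, 40→1, 32→3, 19→5, 37→2, 29→5, 25→6.
So the longest decreasing subsequence has length 6, e.g. 40, 33, 32, 30, 29, 25.

6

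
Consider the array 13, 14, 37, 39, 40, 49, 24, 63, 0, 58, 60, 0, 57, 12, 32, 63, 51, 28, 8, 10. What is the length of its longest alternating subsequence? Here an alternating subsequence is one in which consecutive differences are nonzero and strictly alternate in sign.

Track the best alternating length ending on an up-step vs a down-step at each position: up/down = 1/1, 2/1, 2/1, 2/1, 2/1, 2/1, 2/3, 4/1, 1/5, 6/5, 6/5, 1/7, 8/7, 8/9, 10/9, 10/1, 10/11, 10/11, 8/11, 12/11.
The maximum over both is 12; one such subsequence is 13, 37, 24, 63, 0, 58, 0, 57, 12, 32, 8, 10.

12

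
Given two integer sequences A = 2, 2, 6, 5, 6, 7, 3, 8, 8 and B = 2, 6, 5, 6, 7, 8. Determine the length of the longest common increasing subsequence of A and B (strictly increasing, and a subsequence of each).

5

A longest common strictly increasing subsequence is 2, 5, 6, 7, 8 (length 5); it appears in order in both A and B, and no longer such subsequence exists.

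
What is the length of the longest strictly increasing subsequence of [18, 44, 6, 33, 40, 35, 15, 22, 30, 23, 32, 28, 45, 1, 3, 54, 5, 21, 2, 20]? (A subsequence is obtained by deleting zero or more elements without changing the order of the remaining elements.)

Scanning left to right, the best length ending at each element is: 18→1, 44→2, 6→1, 33→2, 40→3, 35→3, 15→2, 22→3, 30→4, 23→4, 32→5, 28→5, 45→6, 1→1, 3→2, 54→7, 5→3, 21→4, 2→2, 20→4.
So the longest increasing subsequence has length 7, e.g. 6, 15, 22, 30, 32, 45, 54.

7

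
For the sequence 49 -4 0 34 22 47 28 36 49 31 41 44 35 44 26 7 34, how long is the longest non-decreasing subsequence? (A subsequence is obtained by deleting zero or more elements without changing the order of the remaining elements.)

8

One longest non-decreasing subsequence is -4, 0, 22, 28, 36, 41, 44, 44 (positions 2,3,5,7,8,11,12,14), of length 8; no longer one exists.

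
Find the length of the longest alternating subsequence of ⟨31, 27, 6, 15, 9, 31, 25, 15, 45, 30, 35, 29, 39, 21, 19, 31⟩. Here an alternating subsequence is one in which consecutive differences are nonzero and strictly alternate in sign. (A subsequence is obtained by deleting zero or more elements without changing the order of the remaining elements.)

13

Track the best alternating length ending on an up-step vs a down-step at each position: up/down = 1/1, 1/2, 1/2, 3/2, 3/4, 5/1, 5/6, 5/6, 7/1, 7/8, 9/8, 7/10, 11/8, 7/12, 7/12, 13/12.
The maximum over both is 13; one such subsequence is 31, 6, 15, 9, 31, 25, 45, 30, 35, 29, 39, 21, 31.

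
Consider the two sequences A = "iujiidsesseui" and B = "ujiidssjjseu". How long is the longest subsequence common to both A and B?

Backtracking the LCS table gives one alignment: u (A2,B1) → j (A3,B2) → i (A4,B3) → i (A5,B4) → d (A6,B5) → s (A7,B6) → s (A9,B7) → s (A10,B10) → e (A11,B11) → u (A12,B12).
So the longest common subsequence has length 10.

10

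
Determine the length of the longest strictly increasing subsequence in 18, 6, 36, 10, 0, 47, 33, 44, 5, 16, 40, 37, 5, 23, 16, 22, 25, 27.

One longest increasing subsequence is 6, 10, 16, 23, 25, 27 (positions 2,4,10,14,17,18), of length 6; no longer one exists.

6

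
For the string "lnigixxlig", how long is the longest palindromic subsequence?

6

Using dp[i][j] = 2 + dp[i+1][j−1] if the ends match, else max(dp[i+1][j], dp[i][j−1]):
dp[1][10] = 6. A witness is gixxig at positions 4,5,6,7,9,10.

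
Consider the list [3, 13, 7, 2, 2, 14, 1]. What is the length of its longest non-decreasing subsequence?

One longest non-decreasing subsequence is 3, 13, 14 (positions 1,2,6), of length 3; no longer one exists.

3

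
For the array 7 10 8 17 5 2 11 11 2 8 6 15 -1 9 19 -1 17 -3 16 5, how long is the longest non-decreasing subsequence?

6

One longest non-decreasing subsequence is 7, 10, 11, 11, 15, 19 (positions 1,2,7,8,12,15), of length 6; no longer one exists.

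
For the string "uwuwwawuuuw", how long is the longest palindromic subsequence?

Using dp[i][j] = 2 + dp[i+1][j−1] if the ends match, else max(dp[i+1][j], dp[i][j−1]):
dp[1][11] = 7. A witness is wuwawuw at positions 2,3,5,6,7,10,11.

7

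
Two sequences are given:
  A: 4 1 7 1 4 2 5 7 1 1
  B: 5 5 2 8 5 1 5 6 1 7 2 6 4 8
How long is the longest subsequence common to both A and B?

Backtracking the LCS table gives one alignment: 2 (A6,B3) → 5 (A7,B5) → 1 (A9,B6) → 1 (A10,B9).
So the longest common subsequence has length 4.

4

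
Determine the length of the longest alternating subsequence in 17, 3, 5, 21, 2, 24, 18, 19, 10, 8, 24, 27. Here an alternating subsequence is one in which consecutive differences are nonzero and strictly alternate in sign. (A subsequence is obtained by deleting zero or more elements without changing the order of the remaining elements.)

9

Track the best alternating length ending on an up-step vs a down-step at each position: up/down = 1/1, 1/2, 3/2, 3/1, 1/4, 5/1, 5/6, 7/6, 5/8, 5/8, 9/1, 9/1.
The maximum over both is 9; one such subsequence is 17, 3, 5, 2, 24, 18, 19, 10, 24.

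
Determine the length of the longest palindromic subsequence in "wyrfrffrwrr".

7

One longest palindromic subsequence is wrfffrw (positions 1,3,4,6,7,8,9); it reads the same forward and backward, and the interval DP gives dp[1][11] = 7.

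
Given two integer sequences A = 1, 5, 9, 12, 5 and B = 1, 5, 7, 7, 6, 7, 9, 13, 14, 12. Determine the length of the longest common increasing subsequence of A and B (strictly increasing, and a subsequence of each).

4

A longest common strictly increasing subsequence is 1, 5, 9, 12 (length 4); it appears in order in both A and B, and no longer such subsequence exists.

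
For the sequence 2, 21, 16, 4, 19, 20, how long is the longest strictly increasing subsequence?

Scanning left to right, the best length ending at each element is: 2→1, 21→2, 16→2, 4→2, 19→3, 20→4.
So the longest increasing subsequence has length 4, e.g. 2, 16, 19, 20.

4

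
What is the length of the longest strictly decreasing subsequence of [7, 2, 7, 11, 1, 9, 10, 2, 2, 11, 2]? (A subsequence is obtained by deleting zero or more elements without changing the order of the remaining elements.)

3

One longest decreasing subsequence is 7, 2, 1 (positions 1,2,5), of length 3; no longer one exists.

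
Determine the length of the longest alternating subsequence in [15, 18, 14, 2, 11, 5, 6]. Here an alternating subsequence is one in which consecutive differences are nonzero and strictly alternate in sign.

6

A longest alternating subsequence is 15, 18, 2, 11, 5, 6 (positions 1,2,4,5,6,7); its 5 consecutive differences strictly alternate in sign, and length 6 is optimal.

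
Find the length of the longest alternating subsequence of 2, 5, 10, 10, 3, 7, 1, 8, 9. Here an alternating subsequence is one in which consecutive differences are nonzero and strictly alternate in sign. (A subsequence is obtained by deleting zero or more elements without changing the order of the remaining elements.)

Track the best alternating length ending on an up-step vs a down-step at each position: up/down = 1/1, 2/1, 2/1, 2/1, 2/3, 4/3, 1/5, 6/3, 6/3.
The maximum over both is 6; one such subsequence is 2, 5, 3, 7, 1, 8.

6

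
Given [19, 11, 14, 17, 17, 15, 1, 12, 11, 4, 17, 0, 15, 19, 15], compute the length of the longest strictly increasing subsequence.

5

One longest increasing subsequence is 11, 14, 15, 17, 19 (positions 2,3,6,11,14), of length 5; no longer one exists.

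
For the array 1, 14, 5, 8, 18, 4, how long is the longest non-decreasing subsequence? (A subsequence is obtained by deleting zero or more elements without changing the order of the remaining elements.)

One longest non-decreasing subsequence is 1, 5, 8, 18 (positions 1,3,4,5), of length 4; no longer one exists.

4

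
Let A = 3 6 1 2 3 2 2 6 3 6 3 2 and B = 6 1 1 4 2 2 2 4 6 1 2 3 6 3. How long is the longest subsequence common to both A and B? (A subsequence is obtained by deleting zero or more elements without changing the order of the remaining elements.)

9

A longest common subsequence is 6, 1, 2, 2, 2, 6, 3, 6, 3 (length 9); the LCS DP confirms no longer common subsequence exists.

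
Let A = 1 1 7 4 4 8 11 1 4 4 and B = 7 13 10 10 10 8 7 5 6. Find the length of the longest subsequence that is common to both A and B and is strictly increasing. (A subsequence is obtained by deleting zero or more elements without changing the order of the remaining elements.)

A longest common strictly increasing subsequence is 7, 8 (length 2); it appears in order in both A and B, and no longer such subsequence exists.

2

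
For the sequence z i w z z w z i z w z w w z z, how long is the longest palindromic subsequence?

Using dp[i][j] = 2 + dp[i+1][j−1] if the ends match, else max(dp[i+1][j], dp[i][j−1]):
dp[1][15] = 11. A witness is zzzwzizwzzz at positions 1,4,5,6,7,8,9,10,11,14,15.

11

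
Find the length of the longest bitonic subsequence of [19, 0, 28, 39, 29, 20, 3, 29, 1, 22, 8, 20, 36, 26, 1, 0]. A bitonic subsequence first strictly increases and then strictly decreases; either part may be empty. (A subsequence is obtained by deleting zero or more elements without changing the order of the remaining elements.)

8

Let inc[i] be the LIS ending at i and dec[i] the longest strictly decreasing subsequence starting at i. inc = [1, 1, 2, 3, 3, 2, 2, 3, 2, 3, 3, 4, 5, 5, 2, 1], dec = [4, 1, 5, 6, 5, 4, 3, 5, 2, 4, 3, 3, 4, 3, 2, 1].
max_i inc[i]+dec[i]−1 = 8, with one witness 19, 28, 39, 29, 22, 20, 1, 0.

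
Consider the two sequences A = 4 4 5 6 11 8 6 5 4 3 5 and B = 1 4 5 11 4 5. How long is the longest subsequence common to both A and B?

Backtracking the LCS table gives one alignment: 4 (A2,B2) → 5 (A3,B3) → 11 (A5,B4) → 4 (A9,B5) → 5 (A11,B6).
So the longest common subsequence has length 5.

5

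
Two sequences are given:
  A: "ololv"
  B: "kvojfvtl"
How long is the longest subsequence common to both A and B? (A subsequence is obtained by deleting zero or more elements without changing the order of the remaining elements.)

A longest common subsequence is ol (length 2); the LCS DP confirms no longer common subsequence exists.

2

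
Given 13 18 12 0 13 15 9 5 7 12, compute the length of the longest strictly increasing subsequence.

Scanning left to right, the best length ending at each element is: 13→1, 18→2, 12→1, 0→1, 13→2, 15→3, 9→2, 5→2, 7→3, 12→4.
So the longest increasing subsequence has length 4, e.g. 0, 5, 7, 12.

4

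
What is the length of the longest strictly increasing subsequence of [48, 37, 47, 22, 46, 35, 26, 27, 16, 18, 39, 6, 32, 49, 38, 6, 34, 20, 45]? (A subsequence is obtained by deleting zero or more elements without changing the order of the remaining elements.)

6

Scanning left to right, the best length ending at each element is: 48→1, 37→1, 47→2, 22→1, 46→2, 35→2, 26→2, 27→3, 16→1, 18→2, 39→4, 6→1, 32→4, 49→5, 38→5, 6→1, 34→5, 20→3, 45→6.
So the longest increasing subsequence has length 6, e.g. 22, 26, 27, 32, 38, 45.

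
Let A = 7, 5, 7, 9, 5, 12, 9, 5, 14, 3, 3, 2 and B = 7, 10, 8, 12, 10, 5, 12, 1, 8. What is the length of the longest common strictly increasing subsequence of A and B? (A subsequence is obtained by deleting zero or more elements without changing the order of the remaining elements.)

A longest common strictly increasing subsequence is 7, 12 (length 2); it appears in order in both A and B, and no longer such subsequence exists.

2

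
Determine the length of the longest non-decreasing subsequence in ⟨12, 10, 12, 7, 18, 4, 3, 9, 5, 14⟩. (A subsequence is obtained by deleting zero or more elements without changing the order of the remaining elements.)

3

Let dp[i] be the longest non-decreasing subsequence ending at position i. Then dp = [1, 1, 2, 1, 3, 1, 1, 2, 2, 3].
The maximum is 3; one witness is 12, 12, 18 at positions 1,3,5.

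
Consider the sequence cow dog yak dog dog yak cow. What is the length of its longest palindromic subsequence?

One longest palindromic subsequence is cow yak dog dog yak cow (positions 1,3,4,5,6,7); it reads the same forward and backward, and the interval DP gives dp[1][7] = 6.

6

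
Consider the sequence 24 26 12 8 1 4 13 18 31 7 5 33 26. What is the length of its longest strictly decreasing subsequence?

Scanning left to right, the best length ending at each element is: 24→1, 26→1, 12→2, 8→3, 1→4, 4→4, 13→2, 18→2, 31→1, 7→4, 5→5, 33→1, 26→2.
So the longest decreasing subsequence has length 5, e.g. 24, 12, 8, 7, 5.

5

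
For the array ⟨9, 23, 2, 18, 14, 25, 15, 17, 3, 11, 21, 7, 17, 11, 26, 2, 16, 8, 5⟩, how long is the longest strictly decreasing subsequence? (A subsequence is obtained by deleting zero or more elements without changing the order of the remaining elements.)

6

One longest decreasing subsequence is 23, 18, 14, 11, 7, 2 (positions 2,4,5,10,12,16), of length 6; no longer one exists.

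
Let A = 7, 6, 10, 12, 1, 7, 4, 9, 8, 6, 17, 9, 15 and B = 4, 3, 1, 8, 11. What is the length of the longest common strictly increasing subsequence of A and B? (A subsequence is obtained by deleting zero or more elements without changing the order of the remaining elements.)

2

For each value that appears in both, track the longest common increasing run ending there.
The best achievable length is 2; one witness is 4, 8 (A-positions 7,9, B-positions 1,4).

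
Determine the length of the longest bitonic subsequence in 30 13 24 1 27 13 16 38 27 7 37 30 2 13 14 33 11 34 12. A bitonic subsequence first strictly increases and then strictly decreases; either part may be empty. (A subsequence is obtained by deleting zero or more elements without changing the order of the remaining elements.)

Let inc[i] be the LIS ending at i and dec[i] the longest strictly decreasing subsequence starting at i. inc = [1, 1, 2, 1, 3, 2, 3, 4, 4, 2, 5, 5, 2, 3, 4, 6, 3, 7, 4], dec = [5, 3, 4, 1, 4, 3, 3, 5, 3, 2, 4, 3, 1, 2, 2, 2, 1, 2, 1].
max_i inc[i]+dec[i]−1 = 8, with one witness 13, 24, 27, 38, 37, 30, 14, 12.

8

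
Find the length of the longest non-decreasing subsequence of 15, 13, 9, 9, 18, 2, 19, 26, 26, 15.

Let dp[i] be the longest non-decreasing subsequence ending at position i. Then dp = [1, 1, 1, 2, 3, 1, 4, 5, 6, 3].
The maximum is 6; one witness is 9, 9, 18, 19, 26, 26 at positions 3,4,5,7,8,9.

6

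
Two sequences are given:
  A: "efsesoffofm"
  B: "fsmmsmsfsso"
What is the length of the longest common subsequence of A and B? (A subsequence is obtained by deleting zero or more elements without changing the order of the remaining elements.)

A longest common subsequence is fssfo (length 5); the LCS DP confirms no longer common subsequence exists.

5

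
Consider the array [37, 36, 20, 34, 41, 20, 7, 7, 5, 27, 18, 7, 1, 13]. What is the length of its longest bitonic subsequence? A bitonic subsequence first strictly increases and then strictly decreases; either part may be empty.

7

Let inc[i] be the LIS ending at i and dec[i] the longest strictly decreasing subsequence starting at i. inc = [1, 1, 1, 2, 3, 1, 1, 1, 1, 2, 2, 2, 1, 3], dec = [7, 6, 4, 5, 5, 4, 3, 3, 2, 4, 3, 2, 1, 1].
max_i inc[i]+dec[i]−1 = 7, with one witness 37, 36, 34, 27, 18, 7, 1.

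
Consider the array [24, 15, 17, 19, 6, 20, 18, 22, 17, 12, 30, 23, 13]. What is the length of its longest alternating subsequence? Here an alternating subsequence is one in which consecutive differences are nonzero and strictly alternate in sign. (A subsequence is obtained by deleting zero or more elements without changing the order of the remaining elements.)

10

A longest alternating subsequence is 24, 15, 17, 6, 20, 18, 22, 17, 30, 23 (positions 1,2,3,5,6,7,8,9,11,12); its 9 consecutive differences strictly alternate in sign, and length 10 is optimal.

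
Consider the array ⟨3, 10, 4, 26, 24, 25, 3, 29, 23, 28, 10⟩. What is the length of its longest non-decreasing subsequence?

Let dp[i] be the longest non-decreasing subsequence ending at position i. Then dp = [1, 2, 2, 3, 3, 4, 2, 5, 3, 5, 3].
The maximum is 5; one witness is 3, 10, 24, 25, 29 at positions 1,2,5,6,8.

5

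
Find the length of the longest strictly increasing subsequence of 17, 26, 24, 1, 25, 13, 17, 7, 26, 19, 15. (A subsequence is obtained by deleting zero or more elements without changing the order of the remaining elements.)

One longest increasing subsequence is 17, 24, 25, 26 (positions 1,3,5,9), of length 4; no longer one exists.

4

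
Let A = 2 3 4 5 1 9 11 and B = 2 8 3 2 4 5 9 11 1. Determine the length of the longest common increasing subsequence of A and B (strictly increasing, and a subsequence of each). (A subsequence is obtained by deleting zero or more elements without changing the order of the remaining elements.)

6

A longest common strictly increasing subsequence is 2, 3, 4, 5, 9, 11 (length 6); it appears in order in both A and B, and no longer such subsequence exists.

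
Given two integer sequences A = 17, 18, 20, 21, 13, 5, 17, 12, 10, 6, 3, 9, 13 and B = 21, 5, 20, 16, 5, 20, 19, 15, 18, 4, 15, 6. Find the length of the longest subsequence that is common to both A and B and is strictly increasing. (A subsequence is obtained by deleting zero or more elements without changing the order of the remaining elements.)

2

For each value that appears in both, track the longest common increasing run ending there.
The best achievable length is 2; one witness is 5, 6 (A-positions 6,10, B-positions 2,12).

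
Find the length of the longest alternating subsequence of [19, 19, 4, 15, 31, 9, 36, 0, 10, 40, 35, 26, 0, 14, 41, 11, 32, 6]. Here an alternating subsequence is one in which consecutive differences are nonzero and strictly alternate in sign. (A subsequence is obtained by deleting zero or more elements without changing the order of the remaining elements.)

Track the best alternating length ending on an up-step vs a down-step at each position: up/down = 1/1, 1/1, 1/2, 3/2, 3/1, 3/4, 5/1, 1/6, 7/6, 7/1, 7/8, 7/8, 1/8, 9/8, 9/1, 9/10, 11/10, 9/12.
The maximum over both is 12; one such subsequence is 19, 4, 15, 9, 36, 0, 10, 0, 14, 11, 32, 6.

12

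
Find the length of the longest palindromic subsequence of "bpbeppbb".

6

One longest palindromic subsequence is bbppbb (positions 1,3,5,6,7,8); it reads the same forward and backward, and the interval DP gives dp[1][8] = 6.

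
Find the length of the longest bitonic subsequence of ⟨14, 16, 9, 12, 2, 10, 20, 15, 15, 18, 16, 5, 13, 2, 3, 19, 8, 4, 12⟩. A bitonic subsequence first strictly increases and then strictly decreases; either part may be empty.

Let inc[i] be the LIS ending at i and dec[i] the longest strictly decreasing subsequence starting at i. inc = [1, 2, 1, 2, 1, 2, 3, 3, 3, 4, 4, 2, 3, 1, 2, 5, 3, 3, 4], dec = [5, 5, 3, 4, 1, 3, 6, 4, 4, 5, 4, 2, 3, 1, 1, 3, 2, 1, 1].
max_i inc[i]+dec[i]−1 = 8, with one witness 14, 16, 20, 18, 16, 13, 8, 4.

8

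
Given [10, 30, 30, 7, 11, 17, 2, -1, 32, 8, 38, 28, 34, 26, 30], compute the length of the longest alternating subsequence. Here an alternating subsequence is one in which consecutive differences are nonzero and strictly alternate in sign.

12

Track the best alternating length ending on an up-step vs a down-step at each position: up/down = 1/1, 2/1, 2/1, 1/3, 4/3, 4/3, 1/5, 1/5, 6/1, 6/7, 8/1, 8/9, 10/9, 8/11, 12/11.
The maximum over both is 12; one such subsequence is 10, 30, 7, 11, 2, 32, 8, 38, 28, 34, 26, 30.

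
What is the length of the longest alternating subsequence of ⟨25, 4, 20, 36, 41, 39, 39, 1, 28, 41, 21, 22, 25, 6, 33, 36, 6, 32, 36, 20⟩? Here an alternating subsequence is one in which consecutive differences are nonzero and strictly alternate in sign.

12

A longest alternating subsequence is 25, 4, 20, 1, 28, 21, 22, 6, 33, 6, 32, 20 (positions 1,2,3,8,9,11,12,14,15,17,18,20); its 11 consecutive differences strictly alternate in sign, and length 12 is optimal.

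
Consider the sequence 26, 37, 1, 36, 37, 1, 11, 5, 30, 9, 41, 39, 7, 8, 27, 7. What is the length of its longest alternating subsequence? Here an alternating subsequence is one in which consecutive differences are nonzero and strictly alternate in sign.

13

Track the best alternating length ending on an up-step vs a down-step at each position: up/down = 1/1, 2/1, 1/3, 4/3, 4/1, 1/5, 6/5, 6/7, 8/5, 8/9, 10/1, 10/11, 8/11, 12/11, 12/11, 8/13.
The maximum over both is 13; one such subsequence is 26, 37, 1, 36, 1, 11, 5, 30, 9, 41, 7, 8, 7.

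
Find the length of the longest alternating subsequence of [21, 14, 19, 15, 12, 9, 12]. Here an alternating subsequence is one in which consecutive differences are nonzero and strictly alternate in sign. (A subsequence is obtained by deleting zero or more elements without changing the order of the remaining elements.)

Track the best alternating length ending on an up-step vs a down-step at each position: up/down = 1/1, 1/2, 3/2, 3/4, 1/4, 1/4, 5/4.
The maximum over both is 5; one such subsequence is 21, 14, 19, 9, 12.

5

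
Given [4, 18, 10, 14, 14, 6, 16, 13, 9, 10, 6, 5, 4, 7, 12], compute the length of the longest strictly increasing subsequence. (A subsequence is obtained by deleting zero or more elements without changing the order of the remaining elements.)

5

One longest increasing subsequence is 4, 6, 9, 10, 12 (positions 1,6,9,10,15), of length 5; no longer one exists.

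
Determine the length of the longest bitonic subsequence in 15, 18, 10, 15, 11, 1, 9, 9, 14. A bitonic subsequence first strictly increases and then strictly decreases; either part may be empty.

5

Let inc[i] be the LIS ending at i and dec[i] the longest strictly decreasing subsequence starting at i. inc = [1, 2, 1, 2, 2, 1, 2, 2, 3], dec = [3, 4, 2, 3, 2, 1, 1, 1, 1].
max_i inc[i]+dec[i]−1 = 5, with one witness 15, 18, 15, 11, 9.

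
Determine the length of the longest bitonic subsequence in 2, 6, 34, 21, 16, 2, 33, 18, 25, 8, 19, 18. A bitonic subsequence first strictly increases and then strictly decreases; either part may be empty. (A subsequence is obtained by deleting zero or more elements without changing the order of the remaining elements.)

One longest bitonic subsequence is 2, 6, 34, 33, 25, 19, 18 (positions 1,2,3,7,9,11,12): it rises to 34 then falls. Length 7 is optimal.

7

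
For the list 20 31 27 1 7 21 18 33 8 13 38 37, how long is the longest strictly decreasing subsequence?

5

Scanning left to right, the best length ending at each element is: 20→1, 31→1, 27→2, 1→3, 7→3, 21→3, 18→4, 33→1, 8→5, 13→5, 38→1, 37→2.
So the longest decreasing subsequence has length 5, e.g. 31, 27, 21, 18, 8.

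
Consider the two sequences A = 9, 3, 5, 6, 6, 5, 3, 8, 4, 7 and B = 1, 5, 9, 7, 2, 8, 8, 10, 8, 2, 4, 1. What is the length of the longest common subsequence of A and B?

3

A longest common subsequence is 9, 8, 4 (length 3); the LCS DP confirms no longer common subsequence exists.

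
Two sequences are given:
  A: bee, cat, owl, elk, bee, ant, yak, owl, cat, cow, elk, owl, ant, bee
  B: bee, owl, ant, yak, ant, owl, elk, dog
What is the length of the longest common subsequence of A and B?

Backtracking the LCS table gives one alignment: bee (A1,B1) → owl (A3,B2) → ant (A6,B3) → yak (A7,B4) → owl (A8,B6) → elk (A11,B7).
So the longest common subsequence has length 6.

6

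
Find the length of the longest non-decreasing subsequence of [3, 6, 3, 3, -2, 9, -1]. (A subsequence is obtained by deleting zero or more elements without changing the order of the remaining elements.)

4

Let dp[i] be the longest non-decreasing subsequence ending at position i. Then dp = [1, 2, 2, 3, 1, 4, 2].
The maximum is 4; one witness is 3, 3, 3, 9 at positions 1,3,4,6.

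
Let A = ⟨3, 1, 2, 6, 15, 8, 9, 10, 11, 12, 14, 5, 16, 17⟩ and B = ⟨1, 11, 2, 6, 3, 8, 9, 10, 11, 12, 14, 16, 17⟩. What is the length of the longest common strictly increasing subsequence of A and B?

11

For each value that appears in both, track the longest common increasing run ending there.
The best achievable length is 11; one witness is 1, 2, 6, 8, 9, 10, 11, 12, 14, 16, 17 (A-positions 2,3,4,6,7,8,9,10,11,13,14, B-positions 1,3,4,6,7,8,9,10,11,12,13).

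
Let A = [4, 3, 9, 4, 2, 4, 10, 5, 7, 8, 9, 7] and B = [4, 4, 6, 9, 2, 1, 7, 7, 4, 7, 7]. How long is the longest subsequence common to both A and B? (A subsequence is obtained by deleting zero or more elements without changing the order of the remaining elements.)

A longest common subsequence is 4, 9, 2, 4, 7, 7 (length 6); the LCS DP confirms no longer common subsequence exists.

6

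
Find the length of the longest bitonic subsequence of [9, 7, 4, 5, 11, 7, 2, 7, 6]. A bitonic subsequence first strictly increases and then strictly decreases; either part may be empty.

5

One longest bitonic subsequence is 4, 5, 11, 7, 6 (positions 3,4,5,8,9): it rises to 11 then falls. Length 5 is optimal.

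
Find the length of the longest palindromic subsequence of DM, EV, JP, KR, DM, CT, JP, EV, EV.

5

One longest palindromic subsequence is EV JP CT JP EV (positions 2,3,6,7,9); it reads the same forward and backward, and the interval DP gives dp[1][9] = 5.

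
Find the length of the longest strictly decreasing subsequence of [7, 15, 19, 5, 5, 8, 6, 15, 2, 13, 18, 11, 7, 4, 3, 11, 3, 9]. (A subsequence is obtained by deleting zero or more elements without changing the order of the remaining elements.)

7

One longest decreasing subsequence is 19, 15, 13, 11, 7, 4, 3 (positions 3,8,10,12,13,14,15), of length 7; no longer one exists.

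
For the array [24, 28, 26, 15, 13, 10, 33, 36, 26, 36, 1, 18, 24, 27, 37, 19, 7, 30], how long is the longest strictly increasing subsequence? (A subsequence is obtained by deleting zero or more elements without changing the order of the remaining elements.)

5

Let dp[i] be the longest increasing subsequence ending at position i. Then dp = [1, 2, 2, 1, 1, 1, 3, 4, 2, 4, 1, 2, 3, 4, 5, 3, 2, 5].
The maximum is 5; one witness is 24, 28, 33, 36, 37 at positions 1,2,7,8,15.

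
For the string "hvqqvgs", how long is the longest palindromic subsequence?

Using dp[i][j] = 2 + dp[i+1][j−1] if the ends match, else max(dp[i+1][j], dp[i][j−1]):
dp[1][7] = 4. A witness is vqqv at positions 2,3,4,5.

4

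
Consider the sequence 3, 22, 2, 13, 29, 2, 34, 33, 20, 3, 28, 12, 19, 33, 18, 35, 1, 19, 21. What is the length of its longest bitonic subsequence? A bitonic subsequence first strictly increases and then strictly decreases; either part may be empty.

9

One longest bitonic subsequence is 3, 22, 29, 34, 33, 28, 19, 18, 1 (positions 1,2,5,7,8,11,13,15,17): it rises to 34 then falls. Length 9 is optimal.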